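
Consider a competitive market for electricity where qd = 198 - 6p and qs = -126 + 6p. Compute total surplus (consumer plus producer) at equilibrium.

Total surplus = 216

Equilibrium: 198 - 6p = -126 + 6p gives p* = 27, q* = 36.
Demand choke price: p = 33; supply starts at p = 21.
CS = ½(33 − 27)(36) = 108; PS = ½(27 − 21)(36) = 108.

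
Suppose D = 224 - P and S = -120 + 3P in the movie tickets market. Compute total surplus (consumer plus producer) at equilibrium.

Equilibrium: 224 - P = -120 + 3P gives P* = 86, Q* = 138.
Demand choke price: P = 224; supply starts at P = 40.
CS = ½(224 − 86)(138) = 9522; PS = ½(86 − 40)(138) = 3174.

Total surplus = 12696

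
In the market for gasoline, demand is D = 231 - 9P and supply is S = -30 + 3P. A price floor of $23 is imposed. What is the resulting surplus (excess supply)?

Surplus = 15

Equilibrium price would be P* = 21.75, so the floor at 23 binds.
At P = 23: D = 24, S = 39.
Surplus = 39 − 24 = 15.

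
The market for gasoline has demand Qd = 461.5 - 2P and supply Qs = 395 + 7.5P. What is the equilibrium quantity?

Set Qd = Qs: 461.5 - 2P = 395 + 7.5P.
66.5 = 9.5P, so P* = 7.
Q* = 461.5 − 2(7) = 447.5.

Q* = 447.5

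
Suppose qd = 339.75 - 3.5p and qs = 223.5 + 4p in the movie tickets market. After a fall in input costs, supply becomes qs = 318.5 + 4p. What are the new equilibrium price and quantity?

p' = 17/6, q' = 1979/6

Original equilibrium: p* = 15.5, q* = 285.5.
New equilibrium: 339.75 - 3.5p = 318.5 + 4p, so 21.25 = 7.5p and p' = 17/6; q' = 339.75 − 3.5(17/6) = 1979/6.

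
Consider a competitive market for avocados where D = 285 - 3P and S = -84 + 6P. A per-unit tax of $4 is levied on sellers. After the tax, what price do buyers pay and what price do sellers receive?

Pre-tax equilibrium: P* = 41, Q* = 162.
Tax on sellers shifts supply to S = -84 + 6(P − 4) = -108 + 6P.
285 - 3P = -108 + 6P gives buyer price Pb = 131/3; sellers receive Ps = 131/3 − 4 = 119/3.
New quantity: Q = 285 − 3(131/3) = 154.

Buyers pay 131/3, sellers receive 119/3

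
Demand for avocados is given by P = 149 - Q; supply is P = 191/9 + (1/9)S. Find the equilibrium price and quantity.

P* = 34, Q* = 115

Set the two price expressions equal: 149 - Q = 191/9 + (1/9)Q.
1150/9 = (10/9)Q, so Q* = 115.
P* = 149 − (1)(115) = 34.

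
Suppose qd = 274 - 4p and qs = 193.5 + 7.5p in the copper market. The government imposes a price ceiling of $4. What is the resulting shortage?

Shortage = 34.5

Equilibrium price would be p* = 7, so the ceiling at 4 binds.
At p = 4: qd = 274 − 4(4) = 258, qs = 193.5 + 7.5(4) = 223.5.
Shortage = 258 − 223.5 = 34.5.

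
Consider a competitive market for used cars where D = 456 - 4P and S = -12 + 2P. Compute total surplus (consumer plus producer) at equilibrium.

Total surplus = 7776

Equilibrium: 456 - 4P = -12 + 2P gives P* = 78, Q* = 144.
Demand choke price: P = 114; supply starts at P = 6.
CS = ½(114 − 78)(144) = 2592; PS = ½(78 − 6)(144) = 5184.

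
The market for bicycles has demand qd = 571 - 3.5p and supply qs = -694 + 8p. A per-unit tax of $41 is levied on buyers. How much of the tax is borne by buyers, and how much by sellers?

Buyers bear 656/23, sellers bear 287/23

Pre-tax equilibrium: p* = 110, q* = 186.
Tax on buyers shifts demand to qd = 571 − 3.5(p + 41) = 427.5 - 3.5p.
427.5 - 3.5p = -694 + 8p gives seller price ps = 2243/23; buyers pay pb = 2243/23 + 41 = 3186/23.
New quantity: q = 571 − 3.5(3186/23) = 1982/23.
Buyer burden = 3186/23 − 110 = 656/23; seller burden = 110 − 2243/23 = 287/23.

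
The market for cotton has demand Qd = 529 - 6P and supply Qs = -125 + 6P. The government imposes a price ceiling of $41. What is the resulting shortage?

Shortage = 162

Equilibrium price would be P* = 54.5, so the ceiling at 41 binds.
At P = 41: Qd = 529 − 6(41) = 283, Qs = -125 + 6(41) = 121.
Shortage = 283 − 121 = 162.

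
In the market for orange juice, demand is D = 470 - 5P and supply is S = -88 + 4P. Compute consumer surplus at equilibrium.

Equilibrium: 470 - 5P = -88 + 4P gives P* = 62, Q* = 160.
Demand choke price (D = 0): P = 94.
CS = ½(94 − 62)(160) = 2560.

Consumer surplus = 2560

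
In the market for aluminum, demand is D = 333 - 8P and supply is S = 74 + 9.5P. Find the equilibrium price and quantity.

Set D = S: 333 - 8P = 74 + 9.5P.
259 = 17.5P, so P* = 14.8.
Q* = 333 − 8(14.8) = 214.6.

P* = 14.8, Q* = 214.6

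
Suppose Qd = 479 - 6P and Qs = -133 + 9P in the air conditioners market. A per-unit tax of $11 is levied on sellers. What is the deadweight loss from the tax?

Pre-tax equilibrium: P* = 40.8, Q* = 234.2.
Tax on sellers shifts supply to Qs = -133 + 9(P − 11) = -232 + 9P.
479 - 6P = -232 + 9P gives buyer price Pb = 47.4; sellers receive Ps = 47.4 − 11 = 36.4.
New quantity: Q = 479 − 6(47.4) = 194.6.
DWL = ½ × 11 × (234.2 − 194.6) = 217.8.

Deadweight loss = 217.8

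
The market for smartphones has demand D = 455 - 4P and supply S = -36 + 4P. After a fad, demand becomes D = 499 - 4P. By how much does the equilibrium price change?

Original equilibrium: P* = 61.375, Q* = 209.5.
New equilibrium: 499 - 4P = -36 + 4P, so 535 = 8P and P' = 66.875; Q' = 499 − 4(66.875) = 231.5.
Change in price: 66.875 − 61.375 = 5.5.

ΔP = 5.5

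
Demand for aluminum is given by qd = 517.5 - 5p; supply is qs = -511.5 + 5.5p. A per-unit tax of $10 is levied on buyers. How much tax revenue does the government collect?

Pre-tax equilibrium: p* = 98, q* = 27.5.
Tax on buyers shifts demand to qd = 517.5 − 5(p + 10) = 467.5 - 5p.
467.5 - 5p = -511.5 + 5.5p gives seller price ps = 1958/21; buyers pay pb = 1958/21 + 10 = 2168/21.
New quantity: q = 517.5 − 5(2168/21) = 55/42.
Revenue = 10 × 55/42 = 275/21.

Tax revenue = 275/21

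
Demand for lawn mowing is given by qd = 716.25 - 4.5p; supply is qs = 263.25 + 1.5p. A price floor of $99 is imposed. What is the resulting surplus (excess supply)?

Equilibrium price would be p* = 75.5, so the floor at 99 binds.
At p = 99: qd = 270.75, qs = 411.75.
Surplus = 411.75 − 270.75 = 141.

Surplus = 141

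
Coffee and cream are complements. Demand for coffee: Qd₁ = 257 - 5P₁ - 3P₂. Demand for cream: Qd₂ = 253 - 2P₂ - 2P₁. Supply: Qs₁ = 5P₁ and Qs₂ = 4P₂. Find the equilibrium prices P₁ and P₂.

Market 1: 257 - 5P₁ - 3P₂ = 5P₁ → 10P₁ + 3P₂ = 257.
Market 2: 6P₂ + 2P₁ = 253.
Eliminating P₂: 6×(1) − 3×(2) gives 54P₁ = 783, so P₁ = 14.5.
Back-substitute into (2): P₂ = (253 − 2×14.5) / 6 = 112/3.

P₁ = 14.5, P₂ = 112/3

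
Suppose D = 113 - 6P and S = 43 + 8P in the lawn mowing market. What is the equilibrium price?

P* = 5

Set D = S: 113 - 6P = 43 + 8P.
70 = 14P, so P* = 5.
Q* = 113 − 6(5) = 83.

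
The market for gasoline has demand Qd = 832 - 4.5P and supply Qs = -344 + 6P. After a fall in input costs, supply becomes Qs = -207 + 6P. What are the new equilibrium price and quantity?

P' = 2078/21, Q' = 2707/7

Original equilibrium: P* = 112, Q* = 328.
New equilibrium: 832 - 4.5P = -207 + 6P, so 1039 = 10.5P and P' = 2078/21; Q' = 832 − 4.5(2078/21) = 2707/7.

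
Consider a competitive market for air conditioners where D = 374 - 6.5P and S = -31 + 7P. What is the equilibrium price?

Set D = S: 374 - 6.5P = -31 + 7P.
405 = 13.5P, so P* = 30.
Q* = 374 − 6.5(30) = 179.

P* = 30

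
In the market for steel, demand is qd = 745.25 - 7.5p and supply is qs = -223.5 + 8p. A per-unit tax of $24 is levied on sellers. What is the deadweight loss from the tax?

Deadweight loss = 34560/31

Pre-tax equilibrium: p* = 62.5, q* = 276.5.
Tax on sellers shifts supply to qs = -223.5 + 8(p − 24) = -415.5 + 8p.
745.25 - 7.5p = -415.5 + 8p gives buyer price pb = 4643/62; sellers receive ps = 4643/62 − 24 = 3155/62.
New quantity: q = 745.25 − 7.5(4643/62) = 11383/62.
DWL = ½ × 24 × (276.5 − 11383/62) = 34560/31.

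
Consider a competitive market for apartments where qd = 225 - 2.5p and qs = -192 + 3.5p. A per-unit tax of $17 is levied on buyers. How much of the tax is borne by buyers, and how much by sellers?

Pre-tax equilibrium: p* = 69.5, q* = 51.25.
Tax on buyers shifts demand to qd = 225 − 2.5(p + 17) = 182.5 - 2.5p.
182.5 - 2.5p = -192 + 3.5p gives seller price ps = 749/12; buyers pay pb = 749/12 + 17 = 953/12.
New quantity: q = 225 − 2.5(953/12) = 635/24.
Buyer burden = 953/12 − 69.5 = 119/12; seller burden = 69.5 − 749/12 = 85/12.

Buyers bear 119/12, sellers bear 85/12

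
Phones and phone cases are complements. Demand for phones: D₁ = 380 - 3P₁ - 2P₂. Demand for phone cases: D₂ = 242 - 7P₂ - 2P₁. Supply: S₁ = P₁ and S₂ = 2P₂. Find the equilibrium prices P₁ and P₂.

P₁ = 91.75, P₂ = 6.5

Market 1: 380 - 3P₁ - 2P₂ = P₁ → 4P₁ + 2P₂ = 380.
Market 2: 9P₂ + 2P₁ = 242.
Eliminating P₂: 9×(1) − 2×(2) gives 32P₁ = 2936, so P₁ = 91.75.
Back-substitute into (2): P₂ = (242 − 2×91.75) / 9 = 6.5.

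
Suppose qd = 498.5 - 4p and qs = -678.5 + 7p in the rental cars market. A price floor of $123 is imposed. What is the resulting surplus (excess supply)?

Equilibrium price would be p* = 107, so the floor at 123 binds.
At p = 123: qd = 6.5, qs = 182.5.
Surplus = 182.5 − 6.5 = 176.

Surplus = 176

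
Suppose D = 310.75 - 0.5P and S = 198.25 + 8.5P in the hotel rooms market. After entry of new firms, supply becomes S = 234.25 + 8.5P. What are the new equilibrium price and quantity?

Original equilibrium: P* = 12.5, Q* = 304.5.
New equilibrium: 310.75 - 0.5P = 234.25 + 8.5P, so 76.5 = 9P and P' = 8.5; Q' = 310.75 − 0.5(8.5) = 306.5.

P' = 8.5, Q' = 306.5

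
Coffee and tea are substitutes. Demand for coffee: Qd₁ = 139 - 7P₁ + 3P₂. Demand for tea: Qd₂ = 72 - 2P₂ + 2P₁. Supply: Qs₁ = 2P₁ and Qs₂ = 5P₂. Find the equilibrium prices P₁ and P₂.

P₁ = 1189/57, P₂ = 926/57

Market 1: 139 - 7P₁ + 3P₂ = 2P₁ → 9P₁ - 3P₂ = 139.
Market 2: 7P₂ - 2P₁ = 72.
Eliminating P₂: 7×(1) + 3×(2) gives 57P₁ = 1189, so P₁ = 1189/57.
Back-substitute into (2): P₂ = (72 + 2×1189/57) / 7 = 926/57.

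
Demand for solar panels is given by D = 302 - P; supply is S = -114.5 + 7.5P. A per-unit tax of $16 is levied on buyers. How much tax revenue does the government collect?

Pre-tax equilibrium: P* = 49, Q* = 253.
Tax on buyers shifts demand to D = 302 − 1(P + 16) = 286 - P.
286 - P = -114.5 + 7.5P gives seller price Ps = 801/17; buyers pay Pb = 801/17 + 16 = 1073/17.
New quantity: Q = 302 − 1(1073/17) = 4061/17.
Revenue = 16 × 4061/17 = 64976/17.

Tax revenue = 64976/17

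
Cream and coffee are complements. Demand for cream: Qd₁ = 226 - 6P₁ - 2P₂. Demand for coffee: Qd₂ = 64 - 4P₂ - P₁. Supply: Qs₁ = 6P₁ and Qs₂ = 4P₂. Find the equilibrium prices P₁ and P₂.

P₁ = 840/47, P₂ = 271/47

Market 1: 226 - 6P₁ - 2P₂ = 6P₁ → 12P₁ + 2P₂ = 226.
Market 2: 8P₂ + P₁ = 64.
Eliminating P₂: 8×(1) − 2×(2) gives 94P₁ = 1680, so P₁ = 840/47.
Back-substitute into (2): P₂ = (64 − 1×840/47) / 8 = 271/47.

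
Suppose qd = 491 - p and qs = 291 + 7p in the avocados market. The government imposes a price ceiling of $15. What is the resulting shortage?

Equilibrium price would be p* = 25, so the ceiling at 15 binds.
At p = 15: qd = 491 − 1(15) = 476, qs = 291 + 7(15) = 396.
Shortage = 476 − 396 = 80.

Shortage = 80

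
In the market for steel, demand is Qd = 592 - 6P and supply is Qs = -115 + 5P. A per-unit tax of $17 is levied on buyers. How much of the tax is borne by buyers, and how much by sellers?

Pre-tax equilibrium: P* = 707/11, Q* = 2270/11.
Tax on buyers shifts demand to Qd = 592 − 6(P + 17) = 490 - 6P.
490 - 6P = -115 + 5P gives seller price Ps = 55; buyers pay Pb = 55 + 17 = 72.
New quantity: Q = 592 − 6(72) = 160.
Buyer burden = 72 − 707/11 = 85/11; seller burden = 707/11 − 55 = 102/11.

Buyers bear 85/11, sellers bear 102/11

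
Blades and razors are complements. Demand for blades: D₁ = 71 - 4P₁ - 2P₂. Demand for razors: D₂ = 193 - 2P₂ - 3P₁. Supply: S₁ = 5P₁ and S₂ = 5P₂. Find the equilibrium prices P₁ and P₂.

P₁ = 37/19, P₂ = 508/19

Market 1: 71 - 4P₁ - 2P₂ = 5P₁ → 9P₁ + 2P₂ = 71.
Market 2: 7P₂ + 3P₁ = 193.
Eliminating P₂: 7×(1) − 2×(2) gives 57P₁ = 111, so P₁ = 37/19.
Back-substitute into (2): P₂ = (193 − 3×37/19) / 7 = 508/19.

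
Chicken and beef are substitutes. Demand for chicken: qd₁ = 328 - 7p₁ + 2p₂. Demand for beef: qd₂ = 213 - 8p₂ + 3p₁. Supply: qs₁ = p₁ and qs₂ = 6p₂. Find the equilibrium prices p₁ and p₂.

Market 1: 328 - 7p₁ + 2p₂ = p₁ → 8p₁ - 2p₂ = 328.
Market 2: 14p₂ - 3p₁ = 213.
Eliminating p₂: 14×(1) + 2×(2) gives 106p₁ = 5018, so p₁ = 2509/53.
Back-substitute into (2): p₂ = (213 + 3×2509/53) / 14 = 1344/53.

p₁ = 2509/53, p₂ = 1344/53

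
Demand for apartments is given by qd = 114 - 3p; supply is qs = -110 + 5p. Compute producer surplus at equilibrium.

Equilibrium: 114 - 3p = -110 + 5p gives p* = 28, q* = 30.
Supply starts at p = 22 (where qs = 0).
PS = ½(28 − 22)(30) = 90.

Producer surplus = 90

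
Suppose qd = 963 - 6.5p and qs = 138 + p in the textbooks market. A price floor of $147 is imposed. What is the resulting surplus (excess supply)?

Equilibrium price would be p* = 110, so the floor at 147 binds.
At p = 147: qd = 7.5, qs = 285.
Surplus = 285 − 7.5 = 277.5.

Surplus = 277.5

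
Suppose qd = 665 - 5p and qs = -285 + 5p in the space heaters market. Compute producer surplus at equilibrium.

Producer surplus = 3610

Equilibrium: 665 - 5p = -285 + 5p gives p* = 95, q* = 190.
Supply starts at p = 57 (where qs = 0).
PS = ½(95 − 57)(190) = 3610.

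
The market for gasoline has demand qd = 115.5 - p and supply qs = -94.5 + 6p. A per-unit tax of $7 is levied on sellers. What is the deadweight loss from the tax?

Deadweight loss = 21

Pre-tax equilibrium: p* = 30, q* = 85.5.
Tax on sellers shifts supply to qs = -94.5 + 6(p − 7) = -136.5 + 6p.
115.5 - p = -136.5 + 6p gives buyer price pb = 36; sellers receive ps = 36 − 7 = 29.
New quantity: q = 115.5 − 1(36) = 79.5.
DWL = ½ × 7 × (85.5 − 79.5) = 21.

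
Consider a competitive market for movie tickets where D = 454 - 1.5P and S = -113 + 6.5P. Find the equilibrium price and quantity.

P* = 70.875, Q* = 347.6875

Set D = S: 454 - 1.5P = -113 + 6.5P.
567 = 8P, so P* = 70.875.
Q* = 454 − 1.5(70.875) = 347.6875.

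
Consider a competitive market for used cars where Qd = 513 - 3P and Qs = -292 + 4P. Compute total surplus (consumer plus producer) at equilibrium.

Equilibrium: 513 - 3P = -292 + 4P gives P* = 115, Q* = 168.
Demand choke price: P = 171; supply starts at P = 73.
CS = ½(171 − 115)(168) = 4704; PS = ½(115 − 73)(168) = 3528.

Total surplus = 8232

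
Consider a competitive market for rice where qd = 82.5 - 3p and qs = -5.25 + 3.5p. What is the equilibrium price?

Set qd = qs: 82.5 - 3p = -5.25 + 3.5p.
87.75 = 6.5p, so p* = 13.5.
q* = 82.5 − 3(13.5) = 42.

p* = 13.5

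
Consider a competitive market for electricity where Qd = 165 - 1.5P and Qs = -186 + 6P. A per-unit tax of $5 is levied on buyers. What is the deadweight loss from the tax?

Pre-tax equilibrium: P* = 46.8, Q* = 94.8.
Tax on buyers shifts demand to Qd = 165 − 1.5(P + 5) = 157.5 - 1.5P.
157.5 - 1.5P = -186 + 6P gives seller price Ps = 45.8; buyers pay Pb = 45.8 + 5 = 50.8.
New quantity: Q = 165 − 1.5(50.8) = 88.8.
DWL = ½ × 5 × (94.8 − 88.8) = 15.

Deadweight loss = 15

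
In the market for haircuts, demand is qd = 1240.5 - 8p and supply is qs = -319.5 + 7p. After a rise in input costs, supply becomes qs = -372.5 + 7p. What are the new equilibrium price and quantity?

Original equilibrium: p* = 104, q* = 408.5.
New equilibrium: 1240.5 - 8p = -372.5 + 7p, so 1613 = 15p and p' = 1613/15; q' = 1240.5 − 8(1613/15) = 11407/30.

p' = 1613/15, q' = 11407/30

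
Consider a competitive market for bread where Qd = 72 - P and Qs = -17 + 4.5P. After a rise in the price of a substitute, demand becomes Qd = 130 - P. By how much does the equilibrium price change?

Original equilibrium: P* = 178/11, Q* = 614/11.
New equilibrium: 130 - P = -17 + 4.5P, so 147 = 5.5P and P' = 294/11; Q' = 130 − 1(294/11) = 1136/11.
Change in price: 294/11 − 178/11 = 116/11.

ΔP = 116/11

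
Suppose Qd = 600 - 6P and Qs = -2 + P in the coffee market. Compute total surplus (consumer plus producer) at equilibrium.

Equilibrium: 600 - 6P = -2 + P gives P* = 86, Q* = 84.
Demand choke price: P = 100; supply starts at P = 2.
CS = ½(100 − 86)(84) = 588; PS = ½(86 − 2)(84) = 3528.

Total surplus = 4116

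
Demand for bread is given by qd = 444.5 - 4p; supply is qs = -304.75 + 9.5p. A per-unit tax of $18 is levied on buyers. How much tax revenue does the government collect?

Pre-tax equilibrium: p* = 55.5, q* = 222.5.
Tax on buyers shifts demand to qd = 444.5 − 4(p + 18) = 372.5 - 4p.
372.5 - 4p = -304.75 + 9.5p gives seller price ps = 301/6; buyers pay pb = 301/6 + 18 = 409/6.
New quantity: q = 444.5 − 4(409/6) = 1031/6.
Revenue = 18 × 1031/6 = 3093.

Tax revenue = 3093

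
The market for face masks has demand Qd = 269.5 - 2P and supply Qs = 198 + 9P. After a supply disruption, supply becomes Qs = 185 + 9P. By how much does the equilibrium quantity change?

ΔQ = -26/11

Original equilibrium: P* = 6.5, Q* = 256.5.
New equilibrium: 269.5 - 2P = 185 + 9P, so 84.5 = 11P and P' = 169/22; Q' = 269.5 − 2(169/22) = 5591/22.
Change in quantity: 5591/22 − 256.5 = -26/11.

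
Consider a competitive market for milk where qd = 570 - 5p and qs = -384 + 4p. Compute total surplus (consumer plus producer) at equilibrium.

Total surplus = 360

Equilibrium: 570 - 5p = -384 + 4p gives p* = 106, q* = 40.
Demand choke price: p = 114; supply starts at p = 96.
CS = ½(114 − 106)(40) = 160; PS = ½(106 − 96)(40) = 200.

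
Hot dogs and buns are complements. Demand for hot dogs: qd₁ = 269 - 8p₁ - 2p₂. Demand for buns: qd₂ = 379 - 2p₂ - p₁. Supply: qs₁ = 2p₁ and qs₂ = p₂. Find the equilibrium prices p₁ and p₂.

Market 1: 269 - 8p₁ - 2p₂ = 2p₁ → 10p₁ + 2p₂ = 269.
Market 2: 3p₂ + p₁ = 379.
Eliminating p₂: 3×(1) − 2×(2) gives 28p₁ = 49, so p₁ = 1.75.
Back-substitute into (2): p₂ = (379 − 1×1.75) / 3 = 125.75.

p₁ = 1.75, p₂ = 125.75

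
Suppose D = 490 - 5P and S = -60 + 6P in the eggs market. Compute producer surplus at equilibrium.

Equilibrium: 490 - 5P = -60 + 6P gives P* = 50, Q* = 240.
Supply starts at P = 10 (where S = 0).
PS = ½(50 − 10)(240) = 4800.

Producer surplus = 4800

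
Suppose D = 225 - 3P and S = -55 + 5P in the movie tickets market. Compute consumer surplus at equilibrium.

Equilibrium: 225 - 3P = -55 + 5P gives P* = 35, Q* = 120.
Demand choke price (D = 0): P = 75.
CS = ½(75 − 35)(120) = 2400.

Consumer surplus = 2400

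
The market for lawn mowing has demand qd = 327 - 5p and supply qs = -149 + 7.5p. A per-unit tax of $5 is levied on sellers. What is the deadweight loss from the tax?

Deadweight loss = 37.5

Pre-tax equilibrium: p* = 38.08, q* = 136.6.
Tax on sellers shifts supply to qs = -149 + 7.5(p − 5) = -186.5 + 7.5p.
327 - 5p = -186.5 + 7.5p gives buyer price pb = 41.08; sellers receive ps = 41.08 − 5 = 36.08.
New quantity: q = 327 − 5(41.08) = 121.6.
DWL = ½ × 5 × (136.6 − 121.6) = 37.5.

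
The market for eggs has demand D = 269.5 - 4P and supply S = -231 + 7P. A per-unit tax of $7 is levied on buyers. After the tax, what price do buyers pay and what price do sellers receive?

Buyers pay 1099/22, sellers receive 945/22

Pre-tax equilibrium: P* = 45.5, Q* = 87.5.
Tax on buyers shifts demand to D = 269.5 − 4(P + 7) = 241.5 - 4P.
241.5 - 4P = -231 + 7P gives seller price Ps = 945/22; buyers pay Pb = 945/22 + 7 = 1099/22.
New quantity: Q = 269.5 − 4(1099/22) = 1533/22.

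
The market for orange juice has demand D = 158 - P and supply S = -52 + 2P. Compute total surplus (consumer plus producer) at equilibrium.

Equilibrium: 158 - P = -52 + 2P gives P* = 70, Q* = 88.
Demand choke price: P = 158; supply starts at P = 26.
CS = ½(158 − 70)(88) = 3872; PS = ½(70 − 26)(88) = 1936.

Total surplus = 5808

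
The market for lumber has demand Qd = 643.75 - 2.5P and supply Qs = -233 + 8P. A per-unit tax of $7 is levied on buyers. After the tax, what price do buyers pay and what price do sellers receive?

Pre-tax equilibrium: P* = 83.5, Q* = 435.
Tax on buyers shifts demand to Qd = 643.75 − 2.5(P + 7) = 626.25 - 2.5P.
626.25 - 2.5P = -233 + 8P gives seller price Ps = 491/6; buyers pay Pb = 491/6 + 7 = 533/6.
New quantity: Q = 643.75 − 2.5(533/6) = 1265/3.

Buyers pay 533/6, sellers receive 491/6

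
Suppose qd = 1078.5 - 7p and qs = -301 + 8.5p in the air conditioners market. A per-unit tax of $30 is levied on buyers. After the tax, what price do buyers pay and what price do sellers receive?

Pre-tax equilibrium: p* = 89, q* = 455.5.
Tax on buyers shifts demand to qd = 1078.5 − 7(p + 30) = 868.5 - 7p.
868.5 - 7p = -301 + 8.5p gives seller price ps = 2339/31; buyers pay pb = 2339/31 + 30 = 3269/31.
New quantity: q = 1078.5 − 7(3269/31) = 21101/62.

Buyers pay 3269/31, sellers receive 2339/31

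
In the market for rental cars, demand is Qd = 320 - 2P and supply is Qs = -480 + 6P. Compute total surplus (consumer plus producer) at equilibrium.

Equilibrium: 320 - 2P = -480 + 6P gives P* = 100, Q* = 120.
Demand choke price: P = 160; supply starts at P = 80.
CS = ½(160 − 100)(120) = 3600; PS = ½(100 − 80)(120) = 1200.

Total surplus = 4800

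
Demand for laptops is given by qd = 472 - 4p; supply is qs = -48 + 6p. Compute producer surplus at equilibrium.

Producer surplus = 5808

Equilibrium: 472 - 4p = -48 + 6p gives p* = 52, q* = 264.
Supply starts at p = 8 (where qs = 0).
PS = ½(52 − 8)(264) = 5808.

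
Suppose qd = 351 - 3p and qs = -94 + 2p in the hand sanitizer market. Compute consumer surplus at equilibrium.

Consumer surplus = 1176

Equilibrium: 351 - 3p = -94 + 2p gives p* = 89, q* = 84.
Demand choke price (qd = 0): p = 117.
CS = ½(117 − 89)(84) = 1176.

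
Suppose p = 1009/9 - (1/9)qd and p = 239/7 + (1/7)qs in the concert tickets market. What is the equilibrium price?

Set the two price expressions equal: 1009/9 - (1/9)q = 239/7 + (1/7)q.
4912/63 = (16/63)q, so q* = 307.
p* = 1009/9 − (1/9)(307) = 78.

p* = 78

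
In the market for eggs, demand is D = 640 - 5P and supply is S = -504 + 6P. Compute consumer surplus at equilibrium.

Equilibrium: 640 - 5P = -504 + 6P gives P* = 104, Q* = 120.
Demand choke price (D = 0): P = 128.
CS = ½(128 − 104)(120) = 1440.

Consumer surplus = 1440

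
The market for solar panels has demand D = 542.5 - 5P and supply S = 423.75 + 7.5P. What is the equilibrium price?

Set D = S: 542.5 - 5P = 423.75 + 7.5P.
118.75 = 12.5P, so P* = 9.5.
Q* = 542.5 − 5(9.5) = 495.

P* = 9.5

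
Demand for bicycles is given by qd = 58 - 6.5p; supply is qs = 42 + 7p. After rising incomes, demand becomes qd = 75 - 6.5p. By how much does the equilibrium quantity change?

Original equilibrium: p* = 32/27, q* = 1358/27.
New equilibrium: 75 - 6.5p = 42 + 7p, so 33 = 13.5p and p' = 22/9; q' = 75 − 6.5(22/9) = 532/9.
Change in quantity: 532/9 − 1358/27 = 238/27.

Δq = 238/27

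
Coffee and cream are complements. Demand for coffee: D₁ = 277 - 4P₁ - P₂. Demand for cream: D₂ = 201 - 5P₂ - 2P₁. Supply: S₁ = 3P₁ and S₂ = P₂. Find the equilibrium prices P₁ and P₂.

P₁ = 36.525, P₂ = 21.325

Market 1: 277 - 4P₁ - P₂ = 3P₁ → 7P₁ + P₂ = 277.
Market 2: 6P₂ + 2P₁ = 201.
Eliminating P₂: 6×(1) − 1×(2) gives 40P₁ = 1461, so P₁ = 36.525.
Back-substitute into (2): P₂ = (201 − 2×36.525) / 6 = 21.325.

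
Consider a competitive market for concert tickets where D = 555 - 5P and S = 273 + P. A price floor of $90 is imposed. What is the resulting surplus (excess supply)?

Equilibrium price would be P* = 47, so the floor at 90 binds.
At P = 90: D = 105, S = 363.
Surplus = 363 − 105 = 258.

Surplus = 258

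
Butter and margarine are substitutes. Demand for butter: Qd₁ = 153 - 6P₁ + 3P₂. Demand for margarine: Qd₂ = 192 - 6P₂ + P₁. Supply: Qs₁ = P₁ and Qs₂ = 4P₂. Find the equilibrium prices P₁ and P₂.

Market 1: 153 - 6P₁ + 3P₂ = P₁ → 7P₁ - 3P₂ = 153.
Market 2: 10P₂ - P₁ = 192.
Eliminating P₂: 10×(1) + 3×(2) gives 67P₁ = 2106, so P₁ = 2106/67.
Back-substitute into (2): P₂ = (192 + 1×2106/67) / 10 = 1497/67.

P₁ = 2106/67, P₂ = 1497/67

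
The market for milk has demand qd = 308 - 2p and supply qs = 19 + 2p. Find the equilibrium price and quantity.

Set qd = qs: 308 - 2p = 19 + 2p.
289 = 4p, so p* = 72.25.
q* = 308 − 2(72.25) = 163.5.

p* = 72.25, q* = 163.5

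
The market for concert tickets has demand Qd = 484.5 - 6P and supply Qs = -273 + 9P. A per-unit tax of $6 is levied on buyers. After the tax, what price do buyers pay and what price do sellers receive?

Pre-tax equilibrium: P* = 50.5, Q* = 181.5.
Tax on buyers shifts demand to Qd = 484.5 − 6(P + 6) = 448.5 - 6P.
448.5 - 6P = -273 + 9P gives seller price Ps = 48.1; buyers pay Pb = 48.1 + 6 = 54.1.
New quantity: Q = 484.5 − 6(54.1) = 159.9.

Buyers pay $54.1, sellers receive $48.1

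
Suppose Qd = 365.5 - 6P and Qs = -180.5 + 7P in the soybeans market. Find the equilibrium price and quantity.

P* = 42, Q* = 113.5

Set Qd = Qs: 365.5 - 6P = -180.5 + 7P.
546 = 13P, so P* = 42.
Q* = 365.5 − 6(42) = 113.5.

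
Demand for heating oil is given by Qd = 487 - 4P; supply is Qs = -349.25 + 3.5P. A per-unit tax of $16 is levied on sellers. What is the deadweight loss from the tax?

Pre-tax equilibrium: P* = 111.5, Q* = 41.
Tax on sellers shifts supply to Qs = -349.25 + 3.5(P − 16) = -405.25 + 3.5P.
487 - 4P = -405.25 + 3.5P gives buyer price Pb = 3569/30; sellers receive Ps = 3569/30 − 16 = 3089/30.
New quantity: Q = 487 − 4(3569/30) = 167/15.
DWL = ½ × 16 × (41 − 167/15) = 3584/15.

Deadweight loss = 3584/15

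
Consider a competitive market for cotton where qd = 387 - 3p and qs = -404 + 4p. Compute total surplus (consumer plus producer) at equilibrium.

Total surplus = 672

Equilibrium: 387 - 3p = -404 + 4p gives p* = 113, q* = 48.
Demand choke price: p = 129; supply starts at p = 101.
CS = ½(129 − 113)(48) = 384; PS = ½(113 − 101)(48) = 288.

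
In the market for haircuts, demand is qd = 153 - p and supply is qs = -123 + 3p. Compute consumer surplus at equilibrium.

Consumer surplus = 3528

Equilibrium: 153 - p = -123 + 3p gives p* = 69, q* = 84.
Demand choke price (qd = 0): p = 153.
CS = ½(153 − 69)(84) = 3528.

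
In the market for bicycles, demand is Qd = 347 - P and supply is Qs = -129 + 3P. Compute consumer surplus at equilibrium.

Equilibrium: 347 - P = -129 + 3P gives P* = 119, Q* = 228.
Demand choke price (Qd = 0): P = 347.
CS = ½(347 − 119)(228) = 25992.

Consumer surplus = 25992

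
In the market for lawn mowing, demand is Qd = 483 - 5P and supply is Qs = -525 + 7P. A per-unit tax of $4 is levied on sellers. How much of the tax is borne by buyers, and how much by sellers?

Buyers bear 7/3, sellers bear 5/3

Pre-tax equilibrium: P* = 84, Q* = 63.
Tax on sellers shifts supply to Qs = -525 + 7(P − 4) = -553 + 7P.
483 - 5P = -553 + 7P gives buyer price Pb = 259/3; sellers receive Ps = 259/3 − 4 = 247/3.
New quantity: Q = 483 − 5(259/3) = 154/3.
Buyer burden = 259/3 − 84 = 7/3; seller burden = 84 − 247/3 = 5/3.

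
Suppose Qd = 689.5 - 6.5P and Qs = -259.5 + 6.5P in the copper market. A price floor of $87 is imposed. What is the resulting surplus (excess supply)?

Surplus = 182

Equilibrium price would be P* = 73, so the floor at 87 binds.
At P = 87: Qd = 124, Qs = 306.
Surplus = 306 − 124 = 182.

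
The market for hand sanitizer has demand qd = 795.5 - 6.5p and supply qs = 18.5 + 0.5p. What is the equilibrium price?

p* = 111

Set qd = qs: 795.5 - 6.5p = 18.5 + 0.5p.
777 = 7p, so p* = 111.
q* = 795.5 − 6.5(111) = 74.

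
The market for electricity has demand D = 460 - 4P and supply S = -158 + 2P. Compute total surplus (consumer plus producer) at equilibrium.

Total surplus = 864

Equilibrium: 460 - 4P = -158 + 2P gives P* = 103, Q* = 48.
Demand choke price: P = 115; supply starts at P = 79.
CS = ½(115 − 103)(48) = 288; PS = ½(103 − 79)(48) = 576.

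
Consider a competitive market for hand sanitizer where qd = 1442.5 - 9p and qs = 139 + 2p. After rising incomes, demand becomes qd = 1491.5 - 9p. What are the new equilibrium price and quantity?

p' = 2705/22, q' = 4234/11

Original equilibrium: p* = 118.5, q* = 376.
New equilibrium: 1491.5 - 9p = 139 + 2p, so 1352.5 = 11p and p' = 2705/22; q' = 1491.5 − 9(2705/22) = 4234/11.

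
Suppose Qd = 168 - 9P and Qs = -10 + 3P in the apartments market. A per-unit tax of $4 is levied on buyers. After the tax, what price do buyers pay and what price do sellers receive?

Pre-tax equilibrium: P* = 89/6, Q* = 34.5.
Tax on buyers shifts demand to Qd = 168 − 9(P + 4) = 132 - 9P.
132 - 9P = -10 + 3P gives seller price Ps = 71/6; buyers pay Pb = 71/6 + 4 = 95/6.
New quantity: Q = 168 − 9(95/6) = 25.5.

Buyers pay 95/6, sellers receive 71/6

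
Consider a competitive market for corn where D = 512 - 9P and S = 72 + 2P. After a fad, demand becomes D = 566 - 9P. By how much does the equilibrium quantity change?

ΔQ = 108/11

Original equilibrium: P* = 40, Q* = 152.
New equilibrium: 566 - 9P = 72 + 2P, so 494 = 11P and P' = 494/11; Q' = 566 − 9(494/11) = 1780/11.
Change in quantity: 1780/11 − 152 = 108/11.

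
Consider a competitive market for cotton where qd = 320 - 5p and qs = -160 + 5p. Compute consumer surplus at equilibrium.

Consumer surplus = 640

Equilibrium: 320 - 5p = -160 + 5p gives p* = 48, q* = 80.
Demand choke price (qd = 0): p = 64.
CS = ½(64 − 48)(80) = 640.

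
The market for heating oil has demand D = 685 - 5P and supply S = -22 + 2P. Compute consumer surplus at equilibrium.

Consumer surplus = 3240

Equilibrium: 685 - 5P = -22 + 2P gives P* = 101, Q* = 180.
Demand choke price (D = 0): P = 137.
CS = ½(137 − 101)(180) = 3240.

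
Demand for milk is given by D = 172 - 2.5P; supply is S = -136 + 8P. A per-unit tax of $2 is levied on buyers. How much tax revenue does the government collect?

Tax revenue = 1328/7

Pre-tax equilibrium: P* = 88/3, Q* = 296/3.
Tax on buyers shifts demand to D = 172 − 2.5(P + 2) = 167 - 2.5P.
167 - 2.5P = -136 + 8P gives seller price Ps = 202/7; buyers pay Pb = 202/7 + 2 = 216/7.
New quantity: Q = 172 − 2.5(216/7) = 664/7.
Revenue = 2 × 664/7 = 1328/7.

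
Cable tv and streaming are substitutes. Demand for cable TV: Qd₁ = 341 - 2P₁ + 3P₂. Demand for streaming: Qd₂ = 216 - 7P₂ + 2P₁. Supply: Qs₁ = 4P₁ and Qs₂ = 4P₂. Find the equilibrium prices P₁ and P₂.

P₁ = 4399/60, P₂ = 989/30

Market 1: 341 - 2P₁ + 3P₂ = 4P₁ → 6P₁ - 3P₂ = 341.
Market 2: 11P₂ - 2P₁ = 216.
Eliminating P₂: 11×(1) + 3×(2) gives 60P₁ = 4399, so P₁ = 4399/60.
Back-substitute into (2): P₂ = (216 + 2×4399/60) / 11 = 989/30.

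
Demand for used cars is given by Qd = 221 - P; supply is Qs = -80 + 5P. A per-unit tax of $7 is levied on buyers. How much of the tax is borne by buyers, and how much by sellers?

Buyers bear 35/6, sellers bear 7/6

Pre-tax equilibrium: P* = 301/6, Q* = 1025/6.
Tax on buyers shifts demand to Qd = 221 − 1(P + 7) = 214 - P.
214 - P = -80 + 5P gives seller price Ps = 49; buyers pay Pb = 49 + 7 = 56.
New quantity: Q = 221 − 1(56) = 165.
Buyer burden = 56 − 301/6 = 35/6; seller burden = 301/6 − 49 = 7/6.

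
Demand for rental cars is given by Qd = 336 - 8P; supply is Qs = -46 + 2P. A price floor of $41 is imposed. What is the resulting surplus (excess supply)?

Surplus = 28

Equilibrium price would be P* = 38.2, so the floor at 41 binds.
At P = 41: Qd = 8, Qs = 36.
Surplus = 36 − 8 = 28.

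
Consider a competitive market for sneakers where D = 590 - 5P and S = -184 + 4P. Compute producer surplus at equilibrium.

Equilibrium: 590 - 5P = -184 + 4P gives P* = 86, Q* = 160.
Supply starts at P = 46 (where S = 0).
PS = ½(86 − 46)(160) = 3200.

Producer surplus = 3200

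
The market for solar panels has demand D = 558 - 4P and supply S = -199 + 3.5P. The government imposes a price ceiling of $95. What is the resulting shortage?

Equilibrium price would be P* = 1514/15, so the ceiling at 95 binds.
At P = 95: D = 558 − 4(95) = 178, S = -199 + 3.5(95) = 133.5.
Shortage = 178 − 133.5 = 44.5.

Shortage = 44.5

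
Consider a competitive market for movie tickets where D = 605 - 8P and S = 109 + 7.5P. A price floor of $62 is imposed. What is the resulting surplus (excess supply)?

Surplus = 465

Equilibrium price would be P* = 32, so the floor at 62 binds.
At P = 62: D = 109, S = 574.
Surplus = 574 − 109 = 465.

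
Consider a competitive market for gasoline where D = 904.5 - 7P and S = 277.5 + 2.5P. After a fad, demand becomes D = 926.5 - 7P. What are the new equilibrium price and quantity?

P' = 1298/19, Q' = 17035/38

Original equilibrium: P* = 66, Q* = 442.5.
New equilibrium: 926.5 - 7P = 277.5 + 2.5P, so 649 = 9.5P and P' = 1298/19; Q' = 926.5 − 7(1298/19) = 17035/38.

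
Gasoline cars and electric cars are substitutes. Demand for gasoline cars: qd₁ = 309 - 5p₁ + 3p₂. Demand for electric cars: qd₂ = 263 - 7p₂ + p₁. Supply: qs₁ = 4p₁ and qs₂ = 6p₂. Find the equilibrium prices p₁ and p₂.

p₁ = 801/19, p₂ = 446/19

Market 1: 309 - 5p₁ + 3p₂ = 4p₁ → 9p₁ - 3p₂ = 309.
Market 2: 13p₂ - p₁ = 263.
Eliminating p₂: 13×(1) + 3×(2) gives 114p₁ = 4806, so p₁ = 801/19.
Back-substitute into (2): p₂ = (263 + 1×801/19) / 13 = 446/19.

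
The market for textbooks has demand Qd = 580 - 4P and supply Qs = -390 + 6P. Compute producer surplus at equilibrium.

Equilibrium: 580 - 4P = -390 + 6P gives P* = 97, Q* = 192.
Supply starts at P = 65 (where Qs = 0).
PS = ½(97 − 65)(192) = 3072.

Producer surplus = 3072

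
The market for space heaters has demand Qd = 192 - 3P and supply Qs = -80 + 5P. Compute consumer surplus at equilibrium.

Equilibrium: 192 - 3P = -80 + 5P gives P* = 34, Q* = 90.
Demand choke price (Qd = 0): P = 64.
CS = ½(64 − 34)(90) = 1350.

Consumer surplus = 1350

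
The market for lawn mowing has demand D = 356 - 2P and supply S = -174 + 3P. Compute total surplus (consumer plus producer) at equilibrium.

Equilibrium: 356 - 2P = -174 + 3P gives P* = 106, Q* = 144.
Demand choke price: P = 178; supply starts at P = 58.
CS = ½(178 − 106)(144) = 5184; PS = ½(106 − 58)(144) = 3456.

Total surplus = 8640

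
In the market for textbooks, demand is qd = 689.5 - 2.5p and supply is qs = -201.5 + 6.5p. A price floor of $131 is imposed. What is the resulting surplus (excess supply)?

Equilibrium price would be p* = 99, so the floor at 131 binds.
At p = 131: qd = 362, qs = 650.
Surplus = 650 − 362 = 288.

Surplus = 288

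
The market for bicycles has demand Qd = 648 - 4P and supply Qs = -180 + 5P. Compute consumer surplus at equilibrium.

Consumer surplus = 9800

Equilibrium: 648 - 4P = -180 + 5P gives P* = 92, Q* = 280.
Demand choke price (Qd = 0): P = 162.
CS = ½(162 − 92)(280) = 9800.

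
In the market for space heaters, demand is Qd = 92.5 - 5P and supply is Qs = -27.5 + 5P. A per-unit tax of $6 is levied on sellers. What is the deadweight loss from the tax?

Deadweight loss = 45

Pre-tax equilibrium: P* = 12, Q* = 32.5.
Tax on sellers shifts supply to Qs = -27.5 + 5(P − 6) = -57.5 + 5P.
92.5 - 5P = -57.5 + 5P gives buyer price Pb = 15; sellers receive Ps = 15 − 6 = 9.
New quantity: Q = 92.5 − 5(15) = 17.5.
DWL = ½ × 6 × (32.5 − 17.5) = 45.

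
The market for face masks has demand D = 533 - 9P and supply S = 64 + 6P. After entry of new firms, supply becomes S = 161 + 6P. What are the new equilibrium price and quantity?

Original equilibrium: P* = 469/15, Q* = 251.6.
New equilibrium: 533 - 9P = 161 + 6P, so 372 = 15P and P' = 24.8; Q' = 533 − 9(24.8) = 309.8.

P' = 24.8, Q' = 309.8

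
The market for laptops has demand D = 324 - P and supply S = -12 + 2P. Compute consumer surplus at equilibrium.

Consumer surplus = 22472

Equilibrium: 324 - P = -12 + 2P gives P* = 112, Q* = 212.
Demand choke price (D = 0): P = 324.
CS = ½(324 − 112)(212) = 22472.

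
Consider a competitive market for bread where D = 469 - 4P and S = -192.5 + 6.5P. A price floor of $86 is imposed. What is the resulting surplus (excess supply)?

Surplus = 241.5

Equilibrium price would be P* = 63, so the floor at 86 binds.
At P = 86: D = 125, S = 366.5.
Surplus = 366.5 − 125 = 241.5.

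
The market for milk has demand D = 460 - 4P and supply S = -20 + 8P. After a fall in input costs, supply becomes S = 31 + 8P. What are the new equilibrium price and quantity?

P' = 35.75, Q' = 317

Original equilibrium: P* = 40, Q* = 300.
New equilibrium: 460 - 4P = 31 + 8P, so 429 = 12P and P' = 35.75; Q' = 460 − 4(35.75) = 317.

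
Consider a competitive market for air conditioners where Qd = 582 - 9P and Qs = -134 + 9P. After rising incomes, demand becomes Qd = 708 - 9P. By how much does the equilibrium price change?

ΔP = 7

Original equilibrium: P* = 358/9, Q* = 224.
New equilibrium: 708 - 9P = -134 + 9P, so 842 = 18P and P' = 421/9; Q' = 708 − 9(421/9) = 287.
Change in price: 421/9 − 358/9 = 7.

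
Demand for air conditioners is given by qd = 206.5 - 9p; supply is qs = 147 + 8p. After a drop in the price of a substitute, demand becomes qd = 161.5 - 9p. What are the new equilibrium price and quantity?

p' = 29/34, q' = 2615/17

Original equilibrium: p* = 3.5, q* = 175.
New equilibrium: 161.5 - 9p = 147 + 8p, so 14.5 = 17p and p' = 29/34; q' = 161.5 − 9(29/34) = 2615/17.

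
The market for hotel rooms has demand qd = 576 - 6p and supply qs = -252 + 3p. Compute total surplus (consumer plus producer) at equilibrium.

Equilibrium: 576 - 6p = -252 + 3p gives p* = 92, q* = 24.
Demand choke price: p = 96; supply starts at p = 84.
CS = ½(96 − 92)(24) = 48; PS = ½(92 − 84)(24) = 96.

Total surplus = 144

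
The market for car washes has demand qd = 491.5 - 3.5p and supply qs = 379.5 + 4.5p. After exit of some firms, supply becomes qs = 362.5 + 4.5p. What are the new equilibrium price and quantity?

Original equilibrium: p* = 14, q* = 442.5.
New equilibrium: 491.5 - 3.5p = 362.5 + 4.5p, so 129 = 8p and p' = 16.125; q' = 491.5 − 3.5(16.125) = 435.0625.

p' = 16.125, q' = 435.0625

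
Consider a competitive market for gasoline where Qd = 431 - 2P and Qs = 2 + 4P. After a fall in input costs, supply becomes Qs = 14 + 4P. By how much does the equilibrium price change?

Original equilibrium: P* = 71.5, Q* = 288.
New equilibrium: 431 - 2P = 14 + 4P, so 417 = 6P and P' = 69.5; Q' = 431 − 2(69.5) = 292.
Change in price: 69.5 − 71.5 = -2.

ΔP = -2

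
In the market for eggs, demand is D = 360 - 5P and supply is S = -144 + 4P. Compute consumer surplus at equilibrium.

Consumer surplus = 640

Equilibrium: 360 - 5P = -144 + 4P gives P* = 56, Q* = 80.
Demand choke price (D = 0): P = 72.
CS = ½(72 − 56)(80) = 640.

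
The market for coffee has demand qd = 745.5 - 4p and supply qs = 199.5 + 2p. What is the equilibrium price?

p* = 91

Set qd = qs: 745.5 - 4p = 199.5 + 2p.
546 = 6p, so p* = 91.
q* = 745.5 − 4(91) = 381.5.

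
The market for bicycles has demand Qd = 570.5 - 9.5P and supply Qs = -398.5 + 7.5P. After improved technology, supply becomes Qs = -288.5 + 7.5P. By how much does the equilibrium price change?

Original equilibrium: P* = 57, Q* = 29.
New equilibrium: 570.5 - 9.5P = -288.5 + 7.5P, so 859 = 17P and P' = 859/17; Q' = 570.5 − 9.5(859/17) = 1538/17.
Change in price: 859/17 − 57 = -110/17.

ΔP = -110/17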